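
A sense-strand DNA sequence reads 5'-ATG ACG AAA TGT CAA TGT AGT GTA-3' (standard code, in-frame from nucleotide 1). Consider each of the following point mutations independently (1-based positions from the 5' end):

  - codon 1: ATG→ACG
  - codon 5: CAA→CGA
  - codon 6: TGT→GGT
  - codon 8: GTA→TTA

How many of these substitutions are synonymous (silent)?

0

Codon 1: ATG (Met) → ACG (Thr) — missense.
Codon 5: CAA (Gln) → CGA (Arg) — missense.
Codon 6: TGT (Cys) → GGT (Gly) — missense.
Codon 8: GTA (Val) → TTA (Leu) — missense.
Synonymous: 0 of 4.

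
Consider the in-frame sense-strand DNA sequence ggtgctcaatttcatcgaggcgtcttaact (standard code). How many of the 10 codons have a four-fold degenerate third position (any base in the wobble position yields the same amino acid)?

Codon 1 GGT (Gly): third position 4-fold.
Codon 2 GCT (Ala): third position 4-fold.
Codon 3 CAA (Gln): third position 2-fold.
Codon 4 TTT (Phe): third position 2-fold.
Codon 5 CAT (His): third position 2-fold.
Codon 6 CGA (Arg): third position 4-fold.
Codon 7 GGC (Gly): third position 4-fold.
Codon 8 GTC (Val): third position 4-fold.
Codon 9 TTA (Leu): third position 2-fold.
Codon 10 ACT (Thr): third position 4-fold.
Four-fold degenerate third positions: 6.

6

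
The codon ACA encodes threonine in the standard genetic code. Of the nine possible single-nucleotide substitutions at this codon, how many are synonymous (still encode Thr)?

3

Position 1: none → 0 synonymous.
Position 2: none → 0 synonymous.
Position 3: ACT, ACC, ACG → 3 synonymous.
Total: 0 + 0 + 3 = 3.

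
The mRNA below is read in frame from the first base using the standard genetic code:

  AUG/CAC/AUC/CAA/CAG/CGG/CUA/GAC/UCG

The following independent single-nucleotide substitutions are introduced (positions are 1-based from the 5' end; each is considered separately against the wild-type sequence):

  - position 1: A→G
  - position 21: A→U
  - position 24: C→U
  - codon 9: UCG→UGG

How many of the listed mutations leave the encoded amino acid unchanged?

Codon 1: AUG (Met) → GUG (Val) — missense.
Codon 7: CUA (Leu) → CUU (Leu) — synonymous.
Codon 8: GAC (Asp) → GAU (Asp) — synonymous.
Codon 9: UCG (Ser) → UGG (Trp) — missense.
Synonymous: 2 of 4.

2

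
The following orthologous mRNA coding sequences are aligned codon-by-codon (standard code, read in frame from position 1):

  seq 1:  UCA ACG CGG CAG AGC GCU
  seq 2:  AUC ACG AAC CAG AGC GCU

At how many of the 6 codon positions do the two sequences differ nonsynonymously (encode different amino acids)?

Codon 1: UCA Ser / AUC Ile — nonsynonymous.
Codon 2: ACG Thr / ACG Thr — identical.
Codon 3: CGG Arg / AAC Asn — nonsynonymous.
Codon 4: CAG Gln / CAG Gln — identical.
Codon 5: AGC Ser / AGC Ser — identical.
Codon 6: GCU Ala / GCU Ala — identical.
Nonsynonymous differences: 2.

2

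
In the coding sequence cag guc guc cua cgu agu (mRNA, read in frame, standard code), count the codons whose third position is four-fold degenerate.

Codon 1 CAG (Gln): third position 2-fold.
Codon 2 GUC (Val): third position 4-fold.
Codon 3 GUC (Val): third position 4-fold.
Codon 4 CUA (Leu): third position 4-fold.
Codon 5 CGU (Arg): third position 4-fold.
Codon 6 AGU (Ser): third position 2-fold.
Four-fold degenerate third positions: 4.

4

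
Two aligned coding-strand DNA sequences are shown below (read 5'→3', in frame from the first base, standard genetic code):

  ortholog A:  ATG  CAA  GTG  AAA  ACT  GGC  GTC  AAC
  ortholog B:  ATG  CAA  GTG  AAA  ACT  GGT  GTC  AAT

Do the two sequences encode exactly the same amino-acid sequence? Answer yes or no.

Codon 1: ATG Met / ATG Met — identical.
Codon 2: CAA Gln / CAA Gln — identical.
Codon 3: GTG Val / GTG Val — identical.
Codon 4: AAA Lys / AAA Lys — identical.
Codon 5: ACT Thr / ACT Thr — identical.
Codon 6: GGC Gly / GGT Gly — synonymous.
Codon 7: GTC Val / GTC Val — identical.
Codon 8: AAC Asn / AAT Asn — synonymous.
Nonsynonymous differences: 0 → same protein.

yes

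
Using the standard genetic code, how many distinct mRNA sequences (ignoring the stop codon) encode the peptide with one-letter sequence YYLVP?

384

Tyr: 2 codons.
Tyr: 2 codons.
Leu: 6 codons.
Val: 4 codons.
Pro: 4 codons.
2 × 2 × 6 × 4 × 4 = 384.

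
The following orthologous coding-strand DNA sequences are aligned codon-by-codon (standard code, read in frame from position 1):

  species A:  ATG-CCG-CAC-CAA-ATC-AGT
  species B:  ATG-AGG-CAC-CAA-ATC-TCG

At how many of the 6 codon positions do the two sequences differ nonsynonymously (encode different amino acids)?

Codon 1: ATG Met / ATG Met — identical.
Codon 2: CCG Pro / AGG Arg — nonsynonymous.
Codon 3: CAC His / CAC His — identical.
Codon 4: CAA Gln / CAA Gln — identical.
Codon 5: ATC Ile / ATC Ile — identical.
Codon 6: AGT Ser / TCG Ser — synonymous.
Nonsynonymous differences: 1.

1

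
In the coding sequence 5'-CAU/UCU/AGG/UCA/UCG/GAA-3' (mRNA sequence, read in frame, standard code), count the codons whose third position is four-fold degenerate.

Codon 1 CAU (His): third position 2-fold.
Codon 2 UCU (Ser): third position 4-fold.
Codon 3 AGG (Arg): third position 2-fold.
Codon 4 UCA (Ser): third position 4-fold.
Codon 5 UCG (Ser): third position 4-fold.
Codon 6 GAA (Glu): third position 2-fold.
Four-fold degenerate third positions: 3.

3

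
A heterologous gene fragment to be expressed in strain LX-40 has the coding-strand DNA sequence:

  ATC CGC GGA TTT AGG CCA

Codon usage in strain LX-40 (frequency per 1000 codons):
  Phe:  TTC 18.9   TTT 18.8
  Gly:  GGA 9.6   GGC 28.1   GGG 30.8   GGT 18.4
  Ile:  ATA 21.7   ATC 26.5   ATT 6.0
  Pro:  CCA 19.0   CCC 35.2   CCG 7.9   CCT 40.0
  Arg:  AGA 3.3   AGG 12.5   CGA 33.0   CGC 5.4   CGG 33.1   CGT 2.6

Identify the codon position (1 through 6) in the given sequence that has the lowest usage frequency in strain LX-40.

2

Codon 1 ATC (Ile): 26.5 per 1000.
Codon 2 CGC (Arg): 5.4 per 1000.
Codon 3 GGA (Gly): 9.6 per 1000.
Codon 4 TTT (Phe): 18.8 per 1000.
Codon 5 AGG (Arg): 12.5 per 1000.
Codon 6 CCA (Pro): 19.0 per 1000.
Lowest frequency is 5.4 at codon 2.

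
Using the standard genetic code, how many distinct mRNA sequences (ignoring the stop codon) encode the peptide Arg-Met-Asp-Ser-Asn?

Arg: 6 codons.
Met: 1 codon.
Asp: 2 codons.
Ser: 6 codons.
Asn: 2 codons.
6 × 1 × 2 × 6 × 2 = 144.

144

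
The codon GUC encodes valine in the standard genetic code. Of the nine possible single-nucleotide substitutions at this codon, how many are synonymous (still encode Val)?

3

Position 1: none → 0 synonymous.
Position 2: none → 0 synonymous.
Position 3: GUU, GUA, GUG → 3 synonymous.
Total: 0 + 0 + 3 = 3.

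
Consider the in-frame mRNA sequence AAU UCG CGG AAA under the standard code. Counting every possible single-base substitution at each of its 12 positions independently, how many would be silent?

Codon 1 (AAU, Asn): 1 synonymous substitution.
Codon 2 (UCG, Ser): 3 synonymous substitutions.
Codon 3 (CGG, Arg): 4 synonymous substitutions.
Codon 4 (AAA, Lys): 1 synonymous substitution.
Total: 1 + 3 + 4 + 1 = 9.

9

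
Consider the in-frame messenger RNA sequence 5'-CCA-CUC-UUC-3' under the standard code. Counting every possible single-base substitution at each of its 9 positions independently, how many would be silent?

Codon 1 (CCA, Pro): 3 synonymous substitutions.
Codon 2 (CUC, Leu): 3 synonymous substitutions.
Codon 3 (UUC, Phe): 1 synonymous substitution.
Total: 3 + 3 + 1 = 7.

7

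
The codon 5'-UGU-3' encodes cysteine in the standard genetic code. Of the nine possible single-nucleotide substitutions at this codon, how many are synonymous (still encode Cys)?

1

Position 1: none → 0 synonymous.
Position 2: none → 0 synonymous.
Position 3: UGC → 1 synonymous.
Total: 0 + 0 + 1 = 1.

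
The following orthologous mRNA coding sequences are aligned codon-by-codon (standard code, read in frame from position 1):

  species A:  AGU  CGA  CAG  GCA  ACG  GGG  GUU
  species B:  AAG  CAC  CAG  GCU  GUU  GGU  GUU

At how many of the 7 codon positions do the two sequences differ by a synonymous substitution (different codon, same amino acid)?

2

Codon 1: AGU Ser / AAG Lys — nonsynonymous.
Codon 2: CGA Arg / CAC His — nonsynonymous.
Codon 3: CAG Gln / CAG Gln — identical.
Codon 4: GCA Ala / GCU Ala — synonymous.
Codon 5: ACG Thr / GUU Val — nonsynonymous.
Codon 6: GGG Gly / GGU Gly — synonymous.
Codon 7: GUU Val / GUU Val — identical.
Synonymous differences: 2.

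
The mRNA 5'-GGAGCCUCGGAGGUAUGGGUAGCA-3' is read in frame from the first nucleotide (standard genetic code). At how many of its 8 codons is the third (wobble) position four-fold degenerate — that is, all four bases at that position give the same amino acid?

Codon 1 GGA (Gly): third position 4-fold.
Codon 2 GCC (Ala): third position 4-fold.
Codon 3 UCG (Ser): third position 4-fold.
Codon 4 GAG (Glu): third position 2-fold.
Codon 5 GUA (Val): third position 4-fold.
Codon 6 UGG (Trp): third position 1-fold.
Codon 7 GUA (Val): third position 4-fold.
Codon 8 GCA (Ala): third position 4-fold.
Four-fold degenerate third positions: 6.

6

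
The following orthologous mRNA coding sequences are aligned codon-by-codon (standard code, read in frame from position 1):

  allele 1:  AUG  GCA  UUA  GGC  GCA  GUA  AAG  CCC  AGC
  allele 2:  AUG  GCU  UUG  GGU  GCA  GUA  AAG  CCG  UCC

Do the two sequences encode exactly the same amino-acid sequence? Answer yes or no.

Codon 1: AUG Met / AUG Met — identical.
Codon 2: GCA Ala / GCU Ala — synonymous.
Codon 3: UUA Leu / UUG Leu — synonymous.
Codon 4: GGC Gly / GGU Gly — synonymous.
Codon 5: GCA Ala / GCA Ala — identical.
Codon 6: GUA Val / GUA Val — identical.
Codon 7: AAG Lys / AAG Lys — identical.
Codon 8: CCC Pro / CCG Pro — synonymous.
Codon 9: AGC Ser / UCC Ser — synonymous.
Nonsynonymous differences: 0 → same protein.

yes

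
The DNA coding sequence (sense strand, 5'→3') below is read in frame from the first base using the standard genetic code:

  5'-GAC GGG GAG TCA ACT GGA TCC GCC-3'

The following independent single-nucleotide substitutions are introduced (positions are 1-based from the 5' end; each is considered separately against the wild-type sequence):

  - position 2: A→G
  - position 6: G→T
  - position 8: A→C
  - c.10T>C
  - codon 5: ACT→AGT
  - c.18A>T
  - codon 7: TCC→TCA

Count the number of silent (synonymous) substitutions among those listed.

3

Codon 1: GAC (Asp) → GGC (Gly) — missense.
Codon 2: GGG (Gly) → GGT (Gly) — synonymous.
Codon 3: GAG (Glu) → GCG (Ala) — missense.
Codon 4: TCA (Ser) → CCA (Pro) — missense.
Codon 5: ACT (Thr) → AGT (Ser) — missense.
Codon 6: GGA (Gly) → GGT (Gly) — synonymous.
Codon 7: TCC (Ser) → TCA (Ser) — synonymous.
Synonymous: 3 of 7.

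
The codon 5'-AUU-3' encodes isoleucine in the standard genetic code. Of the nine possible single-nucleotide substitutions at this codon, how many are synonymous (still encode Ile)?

Position 1: none → 0 synonymous.
Position 2: none → 0 synonymous.
Position 3: AUC, AUA → 2 synonymous.
Total: 0 + 0 + 2 = 2.

2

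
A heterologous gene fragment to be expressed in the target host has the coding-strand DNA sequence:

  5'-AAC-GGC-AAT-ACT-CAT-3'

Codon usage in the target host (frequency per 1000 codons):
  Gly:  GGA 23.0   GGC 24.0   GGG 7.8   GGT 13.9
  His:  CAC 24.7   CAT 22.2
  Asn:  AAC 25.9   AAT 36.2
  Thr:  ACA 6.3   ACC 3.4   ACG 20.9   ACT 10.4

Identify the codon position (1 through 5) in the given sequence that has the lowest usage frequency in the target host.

4

Codon 1 AAC (Asn): 25.9 per 1000.
Codon 2 GGC (Gly): 24.0 per 1000.
Codon 3 AAT (Asn): 36.2 per 1000.
Codon 4 ACT (Thr): 10.4 per 1000.
Codon 5 CAT (His): 22.2 per 1000.
Lowest frequency is 10.4 at codon 4.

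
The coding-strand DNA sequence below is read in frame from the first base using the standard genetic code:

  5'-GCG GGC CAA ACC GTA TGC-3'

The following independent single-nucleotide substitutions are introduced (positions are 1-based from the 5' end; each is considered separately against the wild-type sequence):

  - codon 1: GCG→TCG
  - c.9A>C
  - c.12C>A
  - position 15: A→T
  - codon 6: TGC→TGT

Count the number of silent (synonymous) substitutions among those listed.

Codon 1: GCG (Ala) → TCG (Ser) — missense.
Codon 3: CAA (Gln) → CAC (His) — missense.
Codon 4: ACC (Thr) → ACA (Thr) — synonymous.
Codon 5: GTA (Val) → GTT (Val) — synonymous.
Codon 6: TGC (Cys) → TGT (Cys) — synonymous.
Synonymous: 3 of 5.

3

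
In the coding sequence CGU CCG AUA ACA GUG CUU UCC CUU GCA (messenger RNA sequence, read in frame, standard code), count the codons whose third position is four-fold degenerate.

Codon 1 CGU (Arg): third position 4-fold.
Codon 2 CCG (Pro): third position 4-fold.
Codon 3 AUA (Ile): third position 3-fold.
Codon 4 ACA (Thr): third position 4-fold.
Codon 5 GUG (Val): third position 4-fold.
Codon 6 CUU (Leu): third position 4-fold.
Codon 7 UCC (Ser): third position 4-fold.
Codon 8 CUU (Leu): third position 4-fold.
Codon 9 GCA (Ala): third position 4-fold.
Four-fold degenerate third positions: 8.

8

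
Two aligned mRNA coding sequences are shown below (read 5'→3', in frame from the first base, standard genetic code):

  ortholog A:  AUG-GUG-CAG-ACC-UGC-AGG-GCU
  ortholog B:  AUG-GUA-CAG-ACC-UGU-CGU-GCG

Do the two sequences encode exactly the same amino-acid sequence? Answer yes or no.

yes

Codon 1: AUG Met / AUG Met — identical.
Codon 2: GUG Val / GUA Val — synonymous.
Codon 3: CAG Gln / CAG Gln — identical.
Codon 4: ACC Thr / ACC Thr — identical.
Codon 5: UGC Cys / UGU Cys — synonymous.
Codon 6: AGG Arg / CGU Arg — synonymous.
Codon 7: GCU Ala / GCG Ala — synonymous.
Nonsynonymous differences: 0 → same protein.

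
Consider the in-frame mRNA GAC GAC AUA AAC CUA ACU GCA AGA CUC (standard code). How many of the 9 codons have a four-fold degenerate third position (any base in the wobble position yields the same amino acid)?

4

Codon 1 GAC (Asp): third position 2-fold.
Codon 2 GAC (Asp): third position 2-fold.
Codon 3 AUA (Ile): third position 3-fold.
Codon 4 AAC (Asn): third position 2-fold.
Codon 5 CUA (Leu): third position 4-fold.
Codon 6 ACU (Thr): third position 4-fold.
Codon 7 GCA (Ala): third position 4-fold.
Codon 8 AGA (Arg): third position 2-fold.
Codon 9 CUC (Leu): third position 4-fold.
Four-fold degenerate third positions: 4.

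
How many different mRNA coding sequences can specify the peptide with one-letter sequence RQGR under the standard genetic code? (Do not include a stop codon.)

288

Arg: 6 codons.
Gln: 2 codons.
Gly: 4 codons.
Arg: 6 codons.
6 × 2 × 4 × 6 = 288.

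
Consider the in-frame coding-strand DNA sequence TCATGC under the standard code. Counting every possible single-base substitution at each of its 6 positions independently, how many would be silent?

Codon 1 (TCA, Ser): 3 synonymous substitutions.
Codon 2 (TGC, Cys): 1 synonymous substitution.
Total: 3 + 1 = 4.

4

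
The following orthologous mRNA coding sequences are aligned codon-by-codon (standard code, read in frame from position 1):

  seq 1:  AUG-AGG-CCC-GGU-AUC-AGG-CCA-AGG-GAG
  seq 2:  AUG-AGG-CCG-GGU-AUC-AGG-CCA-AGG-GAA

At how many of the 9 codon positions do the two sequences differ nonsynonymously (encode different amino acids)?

0

Codon 1: AUG Met / AUG Met — identical.
Codon 2: AGG Arg / AGG Arg — identical.
Codon 3: CCC Pro / CCG Pro — synonymous.
Codon 4: GGU Gly / GGU Gly — identical.
Codon 5: AUC Ile / AUC Ile — identical.
Codon 6: AGG Arg / AGG Arg — identical.
Codon 7: CCA Pro / CCA Pro — identical.
Codon 8: AGG Arg / AGG Arg — identical.
Codon 9: GAG Glu / GAA Glu — synonymous.
Nonsynonymous differences: 0.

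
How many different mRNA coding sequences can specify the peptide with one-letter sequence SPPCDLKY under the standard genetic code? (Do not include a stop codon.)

9216

Ser: 6 codons.
Pro: 4 codons.
Pro: 4 codons.
Cys: 2 codons.
Asp: 2 codons.
Leu: 6 codons.
Lys: 2 codons.
Tyr: 2 codons.
6 × 4 × 4 × 2 × 2 × 6 × 2 × 2 = 9216.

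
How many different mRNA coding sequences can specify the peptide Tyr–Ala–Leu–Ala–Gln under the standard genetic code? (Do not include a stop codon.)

384

Tyr: 2 codons.
Ala: 4 codons.
Leu: 6 codons.
Ala: 4 codons.
Gln: 2 codons.
2 × 4 × 6 × 4 × 2 = 384.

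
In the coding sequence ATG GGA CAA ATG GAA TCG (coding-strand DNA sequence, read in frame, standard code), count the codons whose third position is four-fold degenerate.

2

Codon 1 ATG (Met): third position 1-fold.
Codon 2 GGA (Gly): third position 4-fold.
Codon 3 CAA (Gln): third position 2-fold.
Codon 4 ATG (Met): third position 1-fold.
Codon 5 GAA (Glu): third position 2-fold.
Codon 6 TCG (Ser): third position 4-fold.
Four-fold degenerate third positions: 2.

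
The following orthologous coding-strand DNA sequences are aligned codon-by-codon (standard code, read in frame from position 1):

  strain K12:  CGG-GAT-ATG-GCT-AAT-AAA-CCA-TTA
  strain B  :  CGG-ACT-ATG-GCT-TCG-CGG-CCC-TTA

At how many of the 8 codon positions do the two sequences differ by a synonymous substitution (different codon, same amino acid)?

Codon 1: CGG Arg / CGG Arg — identical.
Codon 2: GAT Asp / ACT Thr — nonsynonymous.
Codon 3: ATG Met / ATG Met — identical.
Codon 4: GCT Ala / GCT Ala — identical.
Codon 5: AAT Asn / TCG Ser — nonsynonymous.
Codon 6: AAA Lys / CGG Arg — nonsynonymous.
Codon 7: CCA Pro / CCC Pro — synonymous.
Codon 8: TTA Leu / TTA Leu — identical.
Synonymous differences: 1.

1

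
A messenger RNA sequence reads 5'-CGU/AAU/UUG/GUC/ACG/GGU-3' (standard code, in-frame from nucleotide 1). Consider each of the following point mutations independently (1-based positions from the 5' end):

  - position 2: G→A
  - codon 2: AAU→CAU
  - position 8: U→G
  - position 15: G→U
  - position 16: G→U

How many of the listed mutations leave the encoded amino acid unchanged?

Codon 1: CGU (Arg) → CAU (His) — missense.
Codon 2: AAU (Asn) → CAU (His) — missense.
Codon 3: UUG (Leu) → UGG (Trp) — missense.
Codon 5: ACG (Thr) → ACU (Thr) — synonymous.
Codon 6: GGU (Gly) → UGU (Cys) — missense.
Synonymous: 1 of 5.

1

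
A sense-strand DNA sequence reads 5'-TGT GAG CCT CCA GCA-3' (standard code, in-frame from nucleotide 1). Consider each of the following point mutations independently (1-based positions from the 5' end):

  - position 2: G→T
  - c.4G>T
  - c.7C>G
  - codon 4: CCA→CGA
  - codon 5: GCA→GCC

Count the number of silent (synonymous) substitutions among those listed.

Codon 1: TGT (Cys) → TTT (Phe) — missense.
Codon 2: GAG (Glu) → TAG (Stop) — nonsense.
Codon 3: CCT (Pro) → GCT (Ala) — missense.
Codon 4: CCA (Pro) → CGA (Arg) — missense.
Codon 5: GCA (Ala) → GCC (Ala) — synonymous.
Synonymous: 1 of 5.

1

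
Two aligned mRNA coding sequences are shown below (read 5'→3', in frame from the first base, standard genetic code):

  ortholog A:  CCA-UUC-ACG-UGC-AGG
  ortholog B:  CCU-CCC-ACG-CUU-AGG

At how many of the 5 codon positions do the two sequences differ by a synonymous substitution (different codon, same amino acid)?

1

Codon 1: CCA Pro / CCU Pro — synonymous.
Codon 2: UUC Phe / CCC Pro — nonsynonymous.
Codon 3: ACG Thr / ACG Thr — identical.
Codon 4: UGC Cys / CUU Leu — nonsynonymous.
Codon 5: AGG Arg / AGG Arg — identical.
Synonymous differences: 1.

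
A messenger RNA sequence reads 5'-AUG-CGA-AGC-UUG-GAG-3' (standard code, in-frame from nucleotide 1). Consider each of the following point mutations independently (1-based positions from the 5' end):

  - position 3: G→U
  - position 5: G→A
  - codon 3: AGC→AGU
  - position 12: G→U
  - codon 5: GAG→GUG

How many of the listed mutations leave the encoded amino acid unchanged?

1

Codon 1: AUG (Met) → AUU (Ile) — missense.
Codon 2: CGA (Arg) → CAA (Gln) — missense.
Codon 3: AGC (Ser) → AGU (Ser) — synonymous.
Codon 4: UUG (Leu) → UUU (Phe) — missense.
Codon 5: GAG (Glu) → GUG (Val) — missense.
Synonymous: 1 of 5.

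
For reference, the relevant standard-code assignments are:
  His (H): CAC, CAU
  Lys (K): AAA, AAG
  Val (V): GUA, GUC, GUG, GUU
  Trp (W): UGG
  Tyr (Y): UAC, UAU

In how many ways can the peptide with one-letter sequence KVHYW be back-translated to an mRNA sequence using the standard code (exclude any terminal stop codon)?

Lys: 2 codons.
Val: 4 codons.
His: 2 codons.
Tyr: 2 codons.
Trp: 1 codon.
2 × 4 × 2 × 2 × 1 = 32.

32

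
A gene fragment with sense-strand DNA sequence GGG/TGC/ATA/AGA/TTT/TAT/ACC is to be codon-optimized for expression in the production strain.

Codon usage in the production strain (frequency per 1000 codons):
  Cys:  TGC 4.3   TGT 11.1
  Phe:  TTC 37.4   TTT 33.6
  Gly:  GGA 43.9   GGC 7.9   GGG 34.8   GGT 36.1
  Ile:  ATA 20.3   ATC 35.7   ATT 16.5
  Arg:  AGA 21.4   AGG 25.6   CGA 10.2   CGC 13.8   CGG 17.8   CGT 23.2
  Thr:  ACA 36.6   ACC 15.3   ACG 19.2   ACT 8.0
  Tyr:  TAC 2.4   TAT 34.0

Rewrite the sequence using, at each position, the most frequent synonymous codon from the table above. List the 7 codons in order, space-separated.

Codon 1 (Gly): best is GGA at 43.9.
Codon 2 (Cys): best is TGT at 11.1.
Codon 3 (Ile): best is ATC at 35.7.
Codon 4 (Arg): best is AGG at 25.6.
Codon 5 (Phe): best is TTC at 37.4.
Codon 6 (Tyr): best is TAT at 34.0.
Codon 7 (Thr): best is ACA at 36.6.

GGA TGT ATC AGG TTC TAT ACA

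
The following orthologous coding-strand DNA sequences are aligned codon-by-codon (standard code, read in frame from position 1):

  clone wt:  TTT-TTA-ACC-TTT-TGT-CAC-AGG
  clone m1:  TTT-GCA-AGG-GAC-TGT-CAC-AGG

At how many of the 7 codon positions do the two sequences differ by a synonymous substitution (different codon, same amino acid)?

Codon 1: TTT Phe / TTT Phe — identical.
Codon 2: TTA Leu / GCA Ala — nonsynonymous.
Codon 3: ACC Thr / AGG Arg — nonsynonymous.
Codon 4: TTT Phe / GAC Asp — nonsynonymous.
Codon 5: TGT Cys / TGT Cys — identical.
Codon 6: CAC His / CAC His — identical.
Codon 7: AGG Arg / AGG Arg — identical.
Synonymous differences: 0.

0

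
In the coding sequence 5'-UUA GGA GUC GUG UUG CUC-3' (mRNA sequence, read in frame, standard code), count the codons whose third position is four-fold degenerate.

4

Codon 1 UUA (Leu): third position 2-fold.
Codon 2 GGA (Gly): third position 4-fold.
Codon 3 GUC (Val): third position 4-fold.
Codon 4 GUG (Val): third position 4-fold.
Codon 5 UUG (Leu): third position 2-fold.
Codon 6 CUC (Leu): third position 4-fold.
Four-fold degenerate third positions: 4.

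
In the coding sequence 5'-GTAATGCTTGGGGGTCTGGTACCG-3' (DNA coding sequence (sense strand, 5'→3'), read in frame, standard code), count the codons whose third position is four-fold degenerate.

7

Codon 1 GTA (Val): third position 4-fold.
Codon 2 ATG (Met): third position 1-fold.
Codon 3 CTT (Leu): third position 4-fold.
Codon 4 GGG (Gly): third position 4-fold.
Codon 5 GGT (Gly): third position 4-fold.
Codon 6 CTG (Leu): third position 4-fold.
Codon 7 GTA (Val): third position 4-fold.
Codon 8 CCG (Pro): third position 4-fold.
Four-fold degenerate third positions: 7.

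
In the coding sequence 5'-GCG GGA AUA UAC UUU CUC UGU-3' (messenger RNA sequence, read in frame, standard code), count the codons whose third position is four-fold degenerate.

3

Codon 1 GCG (Ala): third position 4-fold.
Codon 2 GGA (Gly): third position 4-fold.
Codon 3 AUA (Ile): third position 3-fold.
Codon 4 UAC (Tyr): third position 2-fold.
Codon 5 UUU (Phe): third position 2-fold.
Codon 6 CUC (Leu): third position 4-fold.
Codon 7 UGU (Cys): third position 2-fold.
Four-fold degenerate third positions: 3.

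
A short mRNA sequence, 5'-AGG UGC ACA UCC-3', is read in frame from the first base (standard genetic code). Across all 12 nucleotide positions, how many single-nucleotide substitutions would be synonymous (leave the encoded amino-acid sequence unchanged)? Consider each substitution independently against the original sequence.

Codon 1 (AGG, Arg): 2 synonymous substitutions.
Codon 2 (UGC, Cys): 1 synonymous substitution.
Codon 3 (ACA, Thr): 3 synonymous substitutions.
Codon 4 (UCC, Ser): 3 synonymous substitutions.
Total: 2 + 1 + 3 + 3 = 9.

9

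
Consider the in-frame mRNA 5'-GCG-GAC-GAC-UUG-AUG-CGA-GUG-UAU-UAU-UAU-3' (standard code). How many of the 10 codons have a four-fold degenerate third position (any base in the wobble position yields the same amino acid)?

3

Codon 1 GCG (Ala): third position 4-fold.
Codon 2 GAC (Asp): third position 2-fold.
Codon 3 GAC (Asp): third position 2-fold.
Codon 4 UUG (Leu): third position 2-fold.
Codon 5 AUG (Met): third position 1-fold.
Codon 6 CGA (Arg): third position 4-fold.
Codon 7 GUG (Val): third position 4-fold.
Codon 8 UAU (Tyr): third position 2-fold.
Codon 9 UAU (Tyr): third position 2-fold.
Codon 10 UAU (Tyr): third position 2-fold.
Four-fold degenerate third positions: 3.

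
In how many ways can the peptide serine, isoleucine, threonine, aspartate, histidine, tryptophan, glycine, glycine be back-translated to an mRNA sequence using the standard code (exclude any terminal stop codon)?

4608

Ser: 6 codons.
Ile: 3 codons.
Thr: 4 codons.
Asp: 2 codons.
His: 2 codons.
Trp: 1 codon.
Gly: 4 codons.
Gly: 4 codons.
6 × 3 × 4 × 2 × 2 × 1 × 4 × 4 = 4608.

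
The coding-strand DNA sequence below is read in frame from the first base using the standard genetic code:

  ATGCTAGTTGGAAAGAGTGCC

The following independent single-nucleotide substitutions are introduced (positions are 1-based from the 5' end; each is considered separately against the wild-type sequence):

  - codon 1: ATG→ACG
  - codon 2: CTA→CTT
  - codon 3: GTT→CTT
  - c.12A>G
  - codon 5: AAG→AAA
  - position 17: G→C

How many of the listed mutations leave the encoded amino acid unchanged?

3

Codon 1: ATG (Met) → ACG (Thr) — missense.
Codon 2: CTA (Leu) → CTT (Leu) — synonymous.
Codon 3: GTT (Val) → CTT (Leu) — missense.
Codon 4: GGA (Gly) → GGG (Gly) — synonymous.
Codon 5: AAG (Lys) → AAA (Lys) — synonymous.
Codon 6: AGT (Ser) → ACT (Thr) — missense.
Synonymous: 3 of 6.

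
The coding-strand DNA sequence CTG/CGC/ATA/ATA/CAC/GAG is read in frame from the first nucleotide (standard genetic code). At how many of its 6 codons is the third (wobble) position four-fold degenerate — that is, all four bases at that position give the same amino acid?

2

Codon 1 CTG (Leu): third position 4-fold.
Codon 2 CGC (Arg): third position 4-fold.
Codon 3 ATA (Ile): third position 3-fold.
Codon 4 ATA (Ile): third position 3-fold.
Codon 5 CAC (His): third position 2-fold.
Codon 6 GAG (Glu): third position 2-fold.
Four-fold degenerate third positions: 2.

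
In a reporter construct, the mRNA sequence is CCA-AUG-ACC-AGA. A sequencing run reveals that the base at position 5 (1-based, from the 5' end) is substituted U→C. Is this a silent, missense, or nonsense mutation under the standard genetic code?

Position 5 falls in codon 2: AUG → Met.
After the substitution the codon is ACG → Thr.
Met ≠ Thr, so this is a missense mutation.

missense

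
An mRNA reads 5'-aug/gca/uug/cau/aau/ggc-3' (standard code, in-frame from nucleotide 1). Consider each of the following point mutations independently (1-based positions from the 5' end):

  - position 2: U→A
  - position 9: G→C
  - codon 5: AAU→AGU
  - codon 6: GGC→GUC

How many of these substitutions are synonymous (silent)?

Codon 1: AUG (Met) → AAG (Lys) — missense.
Codon 3: UUG (Leu) → UUC (Phe) — missense.
Codon 5: AAU (Asn) → AGU (Ser) — missense.
Codon 6: GGC (Gly) → GUC (Val) — missense.
Synonymous: 0 of 4.

0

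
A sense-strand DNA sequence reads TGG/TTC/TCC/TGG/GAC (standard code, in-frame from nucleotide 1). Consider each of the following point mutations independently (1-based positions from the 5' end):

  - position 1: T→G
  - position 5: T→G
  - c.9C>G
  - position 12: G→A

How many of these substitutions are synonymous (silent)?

1

Codon 1: TGG (Trp) → GGG (Gly) — missense.
Codon 2: TTC (Phe) → TGC (Cys) — missense.
Codon 3: TCC (Ser) → TCG (Ser) — synonymous.
Codon 4: TGG (Trp) → TGA (Stop) — nonsense.
Synonymous: 1 of 4.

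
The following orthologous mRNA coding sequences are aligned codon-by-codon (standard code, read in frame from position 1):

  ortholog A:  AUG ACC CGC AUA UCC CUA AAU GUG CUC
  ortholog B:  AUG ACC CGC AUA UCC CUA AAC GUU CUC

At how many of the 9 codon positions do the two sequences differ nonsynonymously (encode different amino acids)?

Codon 1: AUG Met / AUG Met — identical.
Codon 2: ACC Thr / ACC Thr — identical.
Codon 3: CGC Arg / CGC Arg — identical.
Codon 4: AUA Ile / AUA Ile — identical.
Codon 5: UCC Ser / UCC Ser — identical.
Codon 6: CUA Leu / CUA Leu — identical.
Codon 7: AAU Asn / AAC Asn — synonymous.
Codon 8: GUG Val / GUU Val — synonymous.
Codon 9: CUC Leu / CUC Leu — identical.
Nonsynonymous differences: 0.

0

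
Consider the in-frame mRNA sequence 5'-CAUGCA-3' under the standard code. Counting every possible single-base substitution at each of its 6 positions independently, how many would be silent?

4

Codon 1 (CAU, His): 1 synonymous substitution.
Codon 2 (GCA, Ala): 3 synonymous substitutions.
Total: 1 + 3 = 4.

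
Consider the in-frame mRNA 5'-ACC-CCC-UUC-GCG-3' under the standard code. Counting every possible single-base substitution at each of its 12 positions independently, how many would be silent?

10

Codon 1 (ACC, Thr): 3 synonymous substitutions.
Codon 2 (CCC, Pro): 3 synonymous substitutions.
Codon 3 (UUC, Phe): 1 synonymous substitution.
Codon 4 (GCG, Ala): 3 synonymous substitutions.
Total: 3 + 3 + 1 + 3 = 10.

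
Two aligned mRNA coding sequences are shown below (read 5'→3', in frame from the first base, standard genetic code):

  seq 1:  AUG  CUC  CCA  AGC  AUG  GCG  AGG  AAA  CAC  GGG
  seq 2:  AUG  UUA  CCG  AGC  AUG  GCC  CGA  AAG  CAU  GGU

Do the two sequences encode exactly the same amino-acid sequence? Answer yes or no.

yes

Codon 1: AUG Met / AUG Met — identical.
Codon 2: CUC Leu / UUA Leu — synonymous.
Codon 3: CCA Pro / CCG Pro — synonymous.
Codon 4: AGC Ser / AGC Ser — identical.
Codon 5: AUG Met / AUG Met — identical.
Codon 6: GCG Ala / GCC Ala — synonymous.
Codon 7: AGG Arg / CGA Arg — synonymous.
Codon 8: AAA Lys / AAG Lys — synonymous.
Codon 9: CAC His / CAU His — synonymous.
Codon 10: GGG Gly / GGU Gly — synonymous.
Nonsynonymous differences: 0 → same protein.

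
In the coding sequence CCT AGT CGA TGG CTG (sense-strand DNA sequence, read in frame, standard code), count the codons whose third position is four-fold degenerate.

3

Codon 1 CCT (Pro): third position 4-fold.
Codon 2 AGT (Ser): third position 2-fold.
Codon 3 CGA (Arg): third position 4-fold.
Codon 4 TGG (Trp): third position 1-fold.
Codon 5 CTG (Leu): third position 4-fold.
Four-fold degenerate third positions: 3.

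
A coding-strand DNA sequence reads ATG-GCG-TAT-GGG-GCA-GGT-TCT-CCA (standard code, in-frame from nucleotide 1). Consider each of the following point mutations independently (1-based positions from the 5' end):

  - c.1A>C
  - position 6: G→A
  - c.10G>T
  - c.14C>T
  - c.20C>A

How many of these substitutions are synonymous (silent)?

1

Codon 1: ATG (Met) → CTG (Leu) — missense.
Codon 2: GCG (Ala) → GCA (Ala) — synonymous.
Codon 4: GGG (Gly) → TGG (Trp) — missense.
Codon 5: GCA (Ala) → GTA (Val) — missense.
Codon 7: TCT (Ser) → TAT (Tyr) — missense.
Synonymous: 1 of 5.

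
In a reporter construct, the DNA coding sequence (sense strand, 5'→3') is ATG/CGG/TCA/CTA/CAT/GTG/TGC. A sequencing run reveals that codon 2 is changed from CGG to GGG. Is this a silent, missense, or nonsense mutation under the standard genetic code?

missense

Position 4 falls in codon 2: CGG → Arg.
After the substitution the codon is GGG → Gly.
Arg ≠ Gly, so this is a missense mutation.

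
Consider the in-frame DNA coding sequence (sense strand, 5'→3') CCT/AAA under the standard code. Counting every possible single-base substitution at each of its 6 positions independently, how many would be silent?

Codon 1 (CCT, Pro): 3 synonymous substitutions.
Codon 2 (AAA, Lys): 1 synonymous substitution.
Total: 3 + 1 = 4.

4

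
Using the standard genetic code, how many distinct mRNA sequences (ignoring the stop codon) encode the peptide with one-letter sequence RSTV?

Arg: 6 codons.
Ser: 6 codons.
Thr: 4 codons.
Val: 4 codons.
6 × 6 × 4 × 4 = 576.

576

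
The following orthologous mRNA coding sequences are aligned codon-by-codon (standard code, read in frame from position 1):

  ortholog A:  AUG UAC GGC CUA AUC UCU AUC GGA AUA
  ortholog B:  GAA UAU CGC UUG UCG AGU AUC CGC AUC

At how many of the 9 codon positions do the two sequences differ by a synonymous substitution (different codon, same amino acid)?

4

Codon 1: AUG Met / GAA Glu — nonsynonymous.
Codon 2: UAC Tyr / UAU Tyr — synonymous.
Codon 3: GGC Gly / CGC Arg — nonsynonymous.
Codon 4: CUA Leu / UUG Leu — synonymous.
Codon 5: AUC Ile / UCG Ser — nonsynonymous.
Codon 6: UCU Ser / AGU Ser — synonymous.
Codon 7: AUC Ile / AUC Ile — identical.
Codon 8: GGA Gly / CGC Arg — nonsynonymous.
Codon 9: AUA Ile / AUC Ile — synonymous.
Synonymous differences: 4.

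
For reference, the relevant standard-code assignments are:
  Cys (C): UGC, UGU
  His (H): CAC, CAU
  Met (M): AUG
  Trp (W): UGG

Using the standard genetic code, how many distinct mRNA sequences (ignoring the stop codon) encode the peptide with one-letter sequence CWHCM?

8

Cys: 2 codons.
Trp: 1 codon.
His: 2 codons.
Cys: 2 codons.
Met: 1 codon.
2 × 1 × 2 × 2 × 1 = 8.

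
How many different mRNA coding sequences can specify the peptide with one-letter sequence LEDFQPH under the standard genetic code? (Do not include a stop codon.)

768

Leu: 6 codons.
Glu: 2 codons.
Asp: 2 codons.
Phe: 2 codons.
Gln: 2 codons.
Pro: 4 codons.
His: 2 codons.
6 × 2 × 2 × 2 × 2 × 4 × 2 = 768.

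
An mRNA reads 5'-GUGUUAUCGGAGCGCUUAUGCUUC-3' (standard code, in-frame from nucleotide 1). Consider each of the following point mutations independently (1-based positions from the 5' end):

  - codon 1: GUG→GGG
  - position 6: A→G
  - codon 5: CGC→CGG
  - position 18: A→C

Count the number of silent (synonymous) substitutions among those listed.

2

Codon 1: GUG (Val) → GGG (Gly) — missense.
Codon 2: UUA (Leu) → UUG (Leu) — synonymous.
Codon 5: CGC (Arg) → CGG (Arg) — synonymous.
Codon 6: UUA (Leu) → UUC (Phe) — missense.
Synonymous: 2 of 4.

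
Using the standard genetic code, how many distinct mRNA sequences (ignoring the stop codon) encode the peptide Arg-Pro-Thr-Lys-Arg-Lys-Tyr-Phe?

9216

Arg: 6 codons.
Pro: 4 codons.
Thr: 4 codons.
Lys: 2 codons.
Arg: 6 codons.
Lys: 2 codons.
Tyr: 2 codons.
Phe: 2 codons.
6 × 4 × 4 × 2 × 6 × 2 × 2 × 2 = 9216.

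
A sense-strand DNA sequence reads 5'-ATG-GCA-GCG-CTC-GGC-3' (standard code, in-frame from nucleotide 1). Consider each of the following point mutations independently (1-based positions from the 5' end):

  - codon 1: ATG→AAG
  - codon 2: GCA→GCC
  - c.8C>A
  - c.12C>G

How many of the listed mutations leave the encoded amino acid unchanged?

Codon 1: ATG (Met) → AAG (Lys) — missense.
Codon 2: GCA (Ala) → GCC (Ala) — synonymous.
Codon 3: GCG (Ala) → GAG (Glu) — missense.
Codon 4: CTC (Leu) → CTG (Leu) — synonymous.
Synonymous: 2 of 4.

2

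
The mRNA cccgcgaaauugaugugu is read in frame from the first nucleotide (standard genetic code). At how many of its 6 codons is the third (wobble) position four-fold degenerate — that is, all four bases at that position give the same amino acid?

Codon 1 CCC (Pro): third position 4-fold.
Codon 2 GCG (Ala): third position 4-fold.
Codon 3 AAA (Lys): third position 2-fold.
Codon 4 UUG (Leu): third position 2-fold.
Codon 5 AUG (Met): third position 1-fold.
Codon 6 UGU (Cys): third position 2-fold.
Four-fold degenerate third positions: 2.

2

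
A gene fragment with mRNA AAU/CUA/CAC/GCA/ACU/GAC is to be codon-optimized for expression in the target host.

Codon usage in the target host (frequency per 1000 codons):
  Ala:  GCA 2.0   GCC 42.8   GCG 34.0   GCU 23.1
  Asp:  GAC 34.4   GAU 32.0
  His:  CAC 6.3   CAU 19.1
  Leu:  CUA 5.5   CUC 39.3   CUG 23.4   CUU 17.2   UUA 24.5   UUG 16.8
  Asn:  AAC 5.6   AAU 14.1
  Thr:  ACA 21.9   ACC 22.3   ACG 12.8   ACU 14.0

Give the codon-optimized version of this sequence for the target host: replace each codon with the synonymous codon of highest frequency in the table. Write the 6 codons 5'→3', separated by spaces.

AAU CUC CAU GCC ACC GAC

Codon 1 (Asn): best is AAU at 14.1.
Codon 2 (Leu): best is CUC at 39.3.
Codon 3 (His): best is CAU at 19.1.
Codon 4 (Ala): best is GCC at 42.8.
Codon 5 (Thr): best is ACC at 22.3.
Codon 6 (Asp): best is GAC at 34.4.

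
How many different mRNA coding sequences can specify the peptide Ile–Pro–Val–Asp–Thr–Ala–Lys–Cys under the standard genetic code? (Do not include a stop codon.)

6144

Ile: 3 codons.
Pro: 4 codons.
Val: 4 codons.
Asp: 2 codons.
Thr: 4 codons.
Ala: 4 codons.
Lys: 2 codons.
Cys: 2 codons.
3 × 4 × 4 × 2 × 4 × 4 × 2 × 2 = 6144.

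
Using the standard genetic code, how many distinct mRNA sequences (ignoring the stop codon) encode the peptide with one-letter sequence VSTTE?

Val: 4 codons.
Ser: 6 codons.
Thr: 4 codons.
Thr: 4 codons.
Glu: 2 codons.
4 × 6 × 4 × 4 × 2 = 768.

768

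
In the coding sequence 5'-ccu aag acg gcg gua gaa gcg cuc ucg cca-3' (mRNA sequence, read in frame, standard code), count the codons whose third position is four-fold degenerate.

8

Codon 1 CCU (Pro): third position 4-fold.
Codon 2 AAG (Lys): third position 2-fold.
Codon 3 ACG (Thr): third position 4-fold.
Codon 4 GCG (Ala): third position 4-fold.
Codon 5 GUA (Val): third position 4-fold.
Codon 6 GAA (Glu): third position 2-fold.
Codon 7 GCG (Ala): third position 4-fold.
Codon 8 CUC (Leu): third position 4-fold.
Codon 9 UCG (Ser): third position 4-fold.
Codon 10 CCA (Pro): third position 4-fold.
Four-fold degenerate third positions: 8.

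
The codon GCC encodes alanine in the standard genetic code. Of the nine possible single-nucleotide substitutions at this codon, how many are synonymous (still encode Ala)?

Position 1: none → 0 synonymous.
Position 2: none → 0 synonymous.
Position 3: GCT, GCA, GCG → 3 synonymous.
Total: 0 + 0 + 3 = 3.

3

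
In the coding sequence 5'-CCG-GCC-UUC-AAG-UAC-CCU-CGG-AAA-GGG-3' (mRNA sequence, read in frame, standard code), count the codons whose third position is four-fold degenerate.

5

Codon 1 CCG (Pro): third position 4-fold.
Codon 2 GCC (Ala): third position 4-fold.
Codon 3 UUC (Phe): third position 2-fold.
Codon 4 AAG (Lys): third position 2-fold.
Codon 5 UAC (Tyr): third position 2-fold.
Codon 6 CCU (Pro): third position 4-fold.
Codon 7 CGG (Arg): third position 4-fold.
Codon 8 AAA (Lys): third position 2-fold.
Codon 9 GGG (Gly): third position 4-fold.
Four-fold degenerate third positions: 5.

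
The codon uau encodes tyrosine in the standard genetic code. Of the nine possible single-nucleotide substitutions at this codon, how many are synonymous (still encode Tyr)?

Position 1: none → 0 synonymous.
Position 2: none → 0 synonymous.
Position 3: UAC → 1 synonymous.
Total: 0 + 0 + 1 = 1.

1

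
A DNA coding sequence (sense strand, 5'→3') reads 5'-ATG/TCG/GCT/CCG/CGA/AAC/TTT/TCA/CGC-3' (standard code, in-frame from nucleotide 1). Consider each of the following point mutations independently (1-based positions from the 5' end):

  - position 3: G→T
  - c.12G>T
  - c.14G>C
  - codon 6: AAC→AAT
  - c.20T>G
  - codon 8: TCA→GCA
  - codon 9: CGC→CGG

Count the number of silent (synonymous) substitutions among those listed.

Codon 1: ATG (Met) → ATT (Ile) — missense.
Codon 4: CCG (Pro) → CCT (Pro) — synonymous.
Codon 5: CGA (Arg) → CCA (Pro) — missense.
Codon 6: AAC (Asn) → AAT (Asn) — synonymous.
Codon 7: TTT (Phe) → TGT (Cys) — missense.
Codon 8: TCA (Ser) → GCA (Ala) — missense.
Codon 9: CGC (Arg) → CGG (Arg) — synonymous.
Synonymous: 3 of 7.

3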